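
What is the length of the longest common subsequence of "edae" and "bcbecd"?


LCS of "edae" and "bcbecd"
DP table:
           b    c    b    e    c    d
      0    0    0    0    0    0    0
  e   0    0    0    0    1    1    1
  d   0    0    0    0    1    1    2
  a   0    0    0    0    1    1    2
  e   0    0    0    0    1    1    2
LCS length = dp[4][6] = 2

2


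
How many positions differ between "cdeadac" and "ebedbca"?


Comparing "cdeadac" and "ebedbca" position by position:
  Position 0: 'c' vs 'e' => DIFFER
  Position 1: 'd' vs 'b' => DIFFER
  Position 2: 'e' vs 'e' => same
  Position 3: 'a' vs 'd' => DIFFER
  Position 4: 'd' vs 'b' => DIFFER
  Position 5: 'a' vs 'c' => DIFFER
  Position 6: 'c' vs 'a' => DIFFER
Positions that differ: 6

6


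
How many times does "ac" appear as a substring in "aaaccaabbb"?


Searching for "ac" in "aaaccaabbb"
Scanning each position:
  Position 0: "aa" => no
  Position 1: "aa" => no
  Position 2: "ac" => MATCH
  Position 3: "cc" => no
  Position 4: "ca" => no
  Position 5: "aa" => no
  Position 6: "ab" => no
  Position 7: "bb" => no
  Position 8: "bb" => no
Total occurrences: 1

1


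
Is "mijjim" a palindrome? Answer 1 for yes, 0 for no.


Input: mijjim
Reversed: mijjim
  Compare pos 0 ('m') with pos 5 ('m'): match
  Compare pos 1 ('i') with pos 4 ('i'): match
  Compare pos 2 ('j') with pos 3 ('j'): match
Result: palindrome

1


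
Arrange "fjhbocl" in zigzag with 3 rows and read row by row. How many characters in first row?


Zigzag "fjhbocl" into 3 rows:
Placing characters:
  'f' => row 0
  'j' => row 1
  'h' => row 2
  'b' => row 1
  'o' => row 0
  'c' => row 1
  'l' => row 2
Rows:
  Row 0: "fo"
  Row 1: "jbc"
  Row 2: "hl"
First row length: 2

2


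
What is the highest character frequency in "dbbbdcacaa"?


Input: dbbbdcacaa
Character counts:
  'a': 3
  'b': 3
  'c': 2
  'd': 2
Maximum frequency: 3

3


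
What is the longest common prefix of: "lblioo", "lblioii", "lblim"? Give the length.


Words: lblioo, lblioii, lblim
  Position 0: all 'l' => match
  Position 1: all 'b' => match
  Position 2: all 'l' => match
  Position 3: all 'i' => match
  Position 4: ('o', 'o', 'm') => mismatch, stop
LCP = "lbli" (length 4)

4


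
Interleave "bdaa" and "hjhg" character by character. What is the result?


Interleaving "bdaa" and "hjhg":
  Position 0: 'b' from first, 'h' from second => "bh"
  Position 1: 'd' from first, 'j' from second => "dj"
  Position 2: 'a' from first, 'h' from second => "ah"
  Position 3: 'a' from first, 'g' from second => "ag"
Result: bhdjahag

bhdjahag


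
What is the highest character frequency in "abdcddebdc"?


Input: abdcddebdc
Character counts:
  'a': 1
  'b': 2
  'c': 2
  'd': 4
  'e': 1
Maximum frequency: 4

4


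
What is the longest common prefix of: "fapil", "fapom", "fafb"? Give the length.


Words: fapil, fapom, fafb
  Position 0: all 'f' => match
  Position 1: all 'a' => match
  Position 2: ('p', 'p', 'f') => mismatch, stop
LCP = "fa" (length 2)

2


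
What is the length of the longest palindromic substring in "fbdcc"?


Input: "fbdcc"
Checking substrings for palindromes:
  [3:5] "cc" (len 2) => palindrome
Longest palindromic substring: "cc" with length 2

2


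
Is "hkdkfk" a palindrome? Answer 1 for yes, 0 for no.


Input: hkdkfk
Reversed: kfkdkh
  Compare pos 0 ('h') with pos 5 ('k'): MISMATCH
  Compare pos 1 ('k') with pos 4 ('f'): MISMATCH
  Compare pos 2 ('d') with pos 3 ('k'): MISMATCH
Result: not a palindrome

0


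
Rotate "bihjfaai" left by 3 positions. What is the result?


Input: "bihjfaai", rotate left by 3
First 3 characters: "bih"
Remaining characters: "jfaai"
Concatenate remaining + first: "jfaai" + "bih" = "jfaaibih"

jfaaibih


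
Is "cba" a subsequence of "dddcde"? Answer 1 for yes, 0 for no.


Check if "cba" is a subsequence of "dddcde"
Greedy scan:
  Position 0 ('d'): no match needed
  Position 1 ('d'): no match needed
  Position 2 ('d'): no match needed
  Position 3 ('c'): matches sub[0] = 'c'
  Position 4 ('d'): no match needed
  Position 5 ('e'): no match needed
Only matched 1/3 characters => not a subsequence

0


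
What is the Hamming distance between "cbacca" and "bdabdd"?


Comparing "cbacca" and "bdabdd" position by position:
  Position 0: 'c' vs 'b' => differ
  Position 1: 'b' vs 'd' => differ
  Position 2: 'a' vs 'a' => same
  Position 3: 'c' vs 'b' => differ
  Position 4: 'c' vs 'd' => differ
  Position 5: 'a' vs 'd' => differ
Total differences (Hamming distance): 5

5


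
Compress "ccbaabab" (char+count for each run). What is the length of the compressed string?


Input: ccbaabab
Runs:
  'c' x 2 => "c2"
  'b' x 1 => "b1"
  'a' x 2 => "a2"
  'b' x 1 => "b1"
  'a' x 1 => "a1"
  'b' x 1 => "b1"
Compressed: "c2b1a2b1a1b1"
Compressed length: 12

12


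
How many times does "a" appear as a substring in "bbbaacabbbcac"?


Searching for "a" in "bbbaacabbbcac"
Scanning each position:
  Position 0: "b" => no
  Position 1: "b" => no
  Position 2: "b" => no
  Position 3: "a" => MATCH
  Position 4: "a" => MATCH
  Position 5: "c" => no
  Position 6: "a" => MATCH
  Position 7: "b" => no
  Position 8: "b" => no
  Position 9: "b" => no
  Position 10: "c" => no
  Position 11: "a" => MATCH
  Position 12: "c" => no
Total occurrences: 4

4


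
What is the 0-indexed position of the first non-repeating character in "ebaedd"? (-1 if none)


Input: ebaedd
Character frequencies:
  'a': 1
  'b': 1
  'd': 2
  'e': 2
Scanning left to right for freq == 1:
  Position 0 ('e'): freq=2, skip
  Position 1 ('b'): unique! => answer = 1

1


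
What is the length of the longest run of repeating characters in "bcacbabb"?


Input: "bcacbabb"
Scanning for longest run:
  Position 1 ('c'): new char, reset run to 1
  Position 2 ('a'): new char, reset run to 1
  Position 3 ('c'): new char, reset run to 1
  Position 4 ('b'): new char, reset run to 1
  Position 5 ('a'): new char, reset run to 1
  Position 6 ('b'): new char, reset run to 1
  Position 7 ('b'): continues run of 'b', length=2
Longest run: 'b' with length 2

2


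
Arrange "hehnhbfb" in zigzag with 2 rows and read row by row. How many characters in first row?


Zigzag "hehnhbfb" into 2 rows:
Placing characters:
  'h' => row 0
  'e' => row 1
  'h' => row 0
  'n' => row 1
  'h' => row 0
  'b' => row 1
  'f' => row 0
  'b' => row 1
Rows:
  Row 0: "hhhf"
  Row 1: "enbb"
First row length: 4

4


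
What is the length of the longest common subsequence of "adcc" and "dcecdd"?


LCS of "adcc" and "dcecdd"
DP table:
           d    c    e    c    d    d
      0    0    0    0    0    0    0
  a   0    0    0    0    0    0    0
  d   0    1    1    1    1    1    1
  c   0    1    2    2    2    2    2
  c   0    1    2    2    3    3    3
LCS length = dp[4][6] = 3

3


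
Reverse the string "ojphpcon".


Input: ojphpcon
Reading characters right to left:
  Position 7: 'n'
  Position 6: 'o'
  Position 5: 'c'
  Position 4: 'p'
  Position 3: 'h'
  Position 2: 'p'
  Position 1: 'j'
  Position 0: 'o'
Reversed: nocphpjo

nocphpjo


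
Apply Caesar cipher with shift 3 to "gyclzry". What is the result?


Caesar cipher: shift "gyclzry" by 3
  'g' (pos 6) + 3 = pos 9 = 'j'
  'y' (pos 24) + 3 = pos 1 = 'b'
  'c' (pos 2) + 3 = pos 5 = 'f'
  'l' (pos 11) + 3 = pos 14 = 'o'
  'z' (pos 25) + 3 = pos 2 = 'c'
  'r' (pos 17) + 3 = pos 20 = 'u'
  'y' (pos 24) + 3 = pos 1 = 'b'
Result: jbfocub

jbfocub


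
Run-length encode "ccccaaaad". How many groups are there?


Input: ccccaaaad
Scanning for consecutive runs:
  Group 1: 'c' x 4 (positions 0-3)
  Group 2: 'a' x 4 (positions 4-7)
  Group 3: 'd' x 1 (positions 8-8)
Total groups: 3

3


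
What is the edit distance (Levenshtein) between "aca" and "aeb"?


Computing edit distance: "aca" -> "aeb"
DP table:
           a    e    b
      0    1    2    3
  a   1    0    1    2
  c   2    1    1    2
  a   3    2    2    2
Edit distance = dp[3][3] = 2

2


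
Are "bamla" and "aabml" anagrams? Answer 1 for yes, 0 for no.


Strings: "bamla", "aabml"
Sorted first:  aablm
Sorted second: aablm
Sorted forms match => anagrams

1


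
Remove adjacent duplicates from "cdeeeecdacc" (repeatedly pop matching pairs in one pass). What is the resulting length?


Input: cdeeeecdacc
Stack-based adjacent duplicate removal:
  Read 'c': push. Stack: c
  Read 'd': push. Stack: cd
  Read 'e': push. Stack: cde
  Read 'e': matches stack top 'e' => pop. Stack: cd
  Read 'e': push. Stack: cde
  Read 'e': matches stack top 'e' => pop. Stack: cd
  Read 'c': push. Stack: cdc
  Read 'd': push. Stack: cdcd
  Read 'a': push. Stack: cdcda
  Read 'c': push. Stack: cdcdac
  Read 'c': matches stack top 'c' => pop. Stack: cdcda
Final stack: "cdcda" (length 5)

5


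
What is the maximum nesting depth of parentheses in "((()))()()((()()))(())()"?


Input: "((()))()()((()()))(())()"
Tracking depth:
  Position 0 '(': depth becomes 1
  Position 1 '(': depth becomes 2
  Position 2 '(': depth becomes 3
  Position 3 ')': depth becomes 2
  Position 4 ')': depth becomes 1
  Position 5 ')': depth becomes 0
  Position 6 '(': depth becomes 1
  Position 7 ')': depth becomes 0
  Position 8 '(': depth becomes 1
  Position 9 ')': depth becomes 0
  Position 10 '(': depth becomes 1
  Position 11 '(': depth becomes 2
  Position 12 '(': depth becomes 3
  Position 13 ')': depth becomes 2
  Position 14 '(': depth becomes 3
  Position 15 ')': depth becomes 2
  Position 16 ')': depth becomes 1
  Position 17 ')': depth becomes 0
  Position 18 '(': depth becomes 1
  Position 19 '(': depth becomes 2
  Position 20 ')': depth becomes 1
  Position 21 ')': depth becomes 0
  Position 22 '(': depth becomes 1
  Position 23 ')': depth becomes 0
Maximum depth reached: 3

3


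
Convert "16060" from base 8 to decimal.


Input: "16060" in base 8
Positional expansion:
  Digit '1' (value 1) x 8^4 = 4096
  Digit '6' (value 6) x 8^3 = 3072
  Digit '0' (value 0) x 8^2 = 0
  Digit '6' (value 6) x 8^1 = 48
  Digit '0' (value 0) x 8^0 = 0
Sum = 7216

7216


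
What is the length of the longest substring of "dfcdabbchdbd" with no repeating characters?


Input: "dfcdabbchdbd"
Sliding window (track last position of each char):
  Position 0 ('d'): window [0,0] length 1 -- new best
  Position 1 ('f'): window [0,1] length 2 -- new best
  Position 2 ('c'): window [0,2] length 3 -- new best
  Position 3 ('d'): repeat (last at 0), move window start to 1
  Position 3 ('d'): window [1,3] length 3
  Position 4 ('a'): window [1,4] length 4 -- new best
  Position 5 ('b'): window [1,5] length 5 -- new best
  Position 6 ('b'): repeat (last at 5), move window start to 6
  Position 6 ('b'): window [6,6] length 1
  Position 7 ('c'): window [6,7] length 2
  Position 8 ('h'): window [6,8] length 3
  Position 9 ('d'): window [6,9] length 4
  Position 10 ('b'): repeat (last at 6), move window start to 7
  Position 10 ('b'): window [7,10] length 4
  Position 11 ('d'): repeat (last at 9), move window start to 10
  Position 11 ('d'): window [10,11] length 2
Longest substring with no repeats: "fcdab" with length 5

5


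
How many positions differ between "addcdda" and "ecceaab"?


Comparing "addcdda" and "ecceaab" position by position:
  Position 0: 'a' vs 'e' => DIFFER
  Position 1: 'd' vs 'c' => DIFFER
  Position 2: 'd' vs 'c' => DIFFER
  Position 3: 'c' vs 'e' => DIFFER
  Position 4: 'd' vs 'a' => DIFFER
  Position 5: 'd' vs 'a' => DIFFER
  Position 6: 'a' vs 'b' => DIFFER
Positions that differ: 7

7


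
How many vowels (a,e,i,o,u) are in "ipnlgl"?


Input: ipnlgl
Checking each character:
  'i' at position 0: vowel (running total: 1)
  'p' at position 1: consonant
  'n' at position 2: consonant
  'l' at position 3: consonant
  'g' at position 4: consonant
  'l' at position 5: consonant
Total vowels: 1

1


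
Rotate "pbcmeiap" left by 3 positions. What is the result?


Input: "pbcmeiap", rotate left by 3
First 3 characters: "pbc"
Remaining characters: "meiap"
Concatenate remaining + first: "meiap" + "pbc" = "meiappbc"

meiappbc


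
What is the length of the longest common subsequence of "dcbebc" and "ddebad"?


LCS of "dcbebc" and "ddebad"
DP table:
           d    d    e    b    a    d
      0    0    0    0    0    0    0
  d   0    1    1    1    1    1    1
  c   0    1    1    1    1    1    1
  b   0    1    1    1    2    2    2
  e   0    1    1    2    2    2    2
  b   0    1    1    2    3    3    3
  c   0    1    1    2    3    3    3
LCS length = dp[6][6] = 3

3


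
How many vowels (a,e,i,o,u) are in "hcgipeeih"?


Input: hcgipeeih
Checking each character:
  'h' at position 0: consonant
  'c' at position 1: consonant
  'g' at position 2: consonant
  'i' at position 3: vowel (running total: 1)
  'p' at position 4: consonant
  'e' at position 5: vowel (running total: 2)
  'e' at position 6: vowel (running total: 3)
  'i' at position 7: vowel (running total: 4)
  'h' at position 8: consonant
Total vowels: 4

4


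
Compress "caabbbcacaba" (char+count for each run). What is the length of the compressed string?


Input: caabbbcacaba
Runs:
  'c' x 1 => "c1"
  'a' x 2 => "a2"
  'b' x 3 => "b3"
  'c' x 1 => "c1"
  'a' x 1 => "a1"
  'c' x 1 => "c1"
  'a' x 1 => "a1"
  'b' x 1 => "b1"
  'a' x 1 => "a1"
Compressed: "c1a2b3c1a1c1a1b1a1"
Compressed length: 18

18


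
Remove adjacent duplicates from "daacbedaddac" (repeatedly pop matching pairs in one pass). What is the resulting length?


Input: daacbedaddac
Stack-based adjacent duplicate removal:
  Read 'd': push. Stack: d
  Read 'a': push. Stack: da
  Read 'a': matches stack top 'a' => pop. Stack: d
  Read 'c': push. Stack: dc
  Read 'b': push. Stack: dcb
  Read 'e': push. Stack: dcbe
  Read 'd': push. Stack: dcbed
  Read 'a': push. Stack: dcbeda
  Read 'd': push. Stack: dcbedad
  Read 'd': matches stack top 'd' => pop. Stack: dcbeda
  Read 'a': matches stack top 'a' => pop. Stack: dcbed
  Read 'c': push. Stack: dcbedc
Final stack: "dcbedc" (length 6)

6


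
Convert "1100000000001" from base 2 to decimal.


Input: "1100000000001" in base 2
Positional expansion:
  Digit '1' (value 1) x 2^12 = 4096
  Digit '1' (value 1) x 2^11 = 2048
  Digit '0' (value 0) x 2^10 = 0
  Digit '0' (value 0) x 2^9 = 0
  Digit '0' (value 0) x 2^8 = 0
  Digit '0' (value 0) x 2^7 = 0
  Digit '0' (value 0) x 2^6 = 0
  Digit '0' (value 0) x 2^5 = 0
  Digit '0' (value 0) x 2^4 = 0
  Digit '0' (value 0) x 2^3 = 0
  Digit '0' (value 0) x 2^2 = 0
  Digit '0' (value 0) x 2^1 = 0
  Digit '1' (value 1) x 2^0 = 1
Sum = 6145

6145


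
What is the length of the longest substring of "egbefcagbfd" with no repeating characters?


Input: "egbefcagbfd"
Sliding window (track last position of each char):
  Position 0 ('e'): window [0,0] length 1 -- new best
  Position 1 ('g'): window [0,1] length 2 -- new best
  Position 2 ('b'): window [0,2] length 3 -- new best
  Position 3 ('e'): repeat (last at 0), move window start to 1
  Position 3 ('e'): window [1,3] length 3
  Position 4 ('f'): window [1,4] length 4 -- new best
  Position 5 ('c'): window [1,5] length 5 -- new best
  Position 6 ('a'): window [1,6] length 6 -- new best
  Position 7 ('g'): repeat (last at 1), move window start to 2
  Position 7 ('g'): window [2,7] length 6
  Position 8 ('b'): repeat (last at 2), move window start to 3
  Position 8 ('b'): window [3,8] length 6
  Position 9 ('f'): repeat (last at 4), move window start to 5
  Position 9 ('f'): window [5,9] length 5
  Position 10 ('d'): window [5,10] length 6
Longest substring with no repeats: "gbefca" with length 6

6


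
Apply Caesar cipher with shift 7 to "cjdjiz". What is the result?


Caesar cipher: shift "cjdjiz" by 7
  'c' (pos 2) + 7 = pos 9 = 'j'
  'j' (pos 9) + 7 = pos 16 = 'q'
  'd' (pos 3) + 7 = pos 10 = 'k'
  'j' (pos 9) + 7 = pos 16 = 'q'
  'i' (pos 8) + 7 = pos 15 = 'p'
  'z' (pos 25) + 7 = pos 6 = 'g'
Result: jqkqpg

jqkqpg


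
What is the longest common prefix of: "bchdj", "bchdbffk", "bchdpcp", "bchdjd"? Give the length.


Words: bchdj, bchdbffk, bchdpcp, bchdjd
  Position 0: all 'b' => match
  Position 1: all 'c' => match
  Position 2: all 'h' => match
  Position 3: all 'd' => match
  Position 4: ('j', 'b', 'p', 'j') => mismatch, stop
LCP = "bchd" (length 4)

4


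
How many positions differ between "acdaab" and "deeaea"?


Comparing "acdaab" and "deeaea" position by position:
  Position 0: 'a' vs 'd' => DIFFER
  Position 1: 'c' vs 'e' => DIFFER
  Position 2: 'd' vs 'e' => DIFFER
  Position 3: 'a' vs 'a' => same
  Position 4: 'a' vs 'e' => DIFFER
  Position 5: 'b' vs 'a' => DIFFER
Positions that differ: 5

5


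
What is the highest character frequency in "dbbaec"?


Input: dbbaec
Character counts:
  'a': 1
  'b': 2
  'c': 1
  'd': 1
  'e': 1
Maximum frequency: 2

2


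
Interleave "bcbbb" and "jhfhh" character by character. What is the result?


Interleaving "bcbbb" and "jhfhh":
  Position 0: 'b' from first, 'j' from second => "bj"
  Position 1: 'c' from first, 'h' from second => "ch"
  Position 2: 'b' from first, 'f' from second => "bf"
  Position 3: 'b' from first, 'h' from second => "bh"
  Position 4: 'b' from first, 'h' from second => "bh"
Result: bjchbfbhbh

bjchbfbhbh


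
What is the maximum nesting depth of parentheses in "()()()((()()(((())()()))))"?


Input: "()()()((()()(((())()()))))"
Tracking depth:
  Position 0 '(': depth becomes 1
  Position 1 ')': depth becomes 0
  Position 2 '(': depth becomes 1
  Position 3 ')': depth becomes 0
  Position 4 '(': depth becomes 1
  Position 5 ')': depth becomes 0
  Position 6 '(': depth becomes 1
  Position 7 '(': depth becomes 2
  Position 8 '(': depth becomes 3
  Position 9 ')': depth becomes 2
  Position 10 '(': depth becomes 3
  Position 11 ')': depth becomes 2
  Position 12 '(': depth becomes 3
  Position 13 '(': depth becomes 4
  Position 14 '(': depth becomes 5
  Position 15 '(': depth becomes 6
  Position 16 ')': depth becomes 5
  Position 17 ')': depth becomes 4
  Position 18 '(': depth becomes 5
  Position 19 ')': depth becomes 4
  Position 20 '(': depth becomes 5
  Position 21 ')': depth becomes 4
  Position 22 ')': depth becomes 3
  Position 23 ')': depth becomes 2
  Position 24 ')': depth becomes 1
  Position 25 ')': depth becomes 0
Maximum depth reached: 6

6


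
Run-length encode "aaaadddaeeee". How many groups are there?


Input: aaaadddaeeee
Scanning for consecutive runs:
  Group 1: 'a' x 4 (positions 0-3)
  Group 2: 'd' x 3 (positions 4-6)
  Group 3: 'a' x 1 (positions 7-7)
  Group 4: 'e' x 4 (positions 8-11)
Total groups: 4

4


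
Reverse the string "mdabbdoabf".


Input: mdabbdoabf
Reading characters right to left:
  Position 9: 'f'
  Position 8: 'b'
  Position 7: 'a'
  Position 6: 'o'
  Position 5: 'd'
  Position 4: 'b'
  Position 3: 'b'
  Position 2: 'a'
  Position 1: 'd'
  Position 0: 'm'
Reversed: fbaodbbadm

fbaodbbadm


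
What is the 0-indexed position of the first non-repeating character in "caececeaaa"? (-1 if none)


Input: caececeaaa
Character frequencies:
  'a': 4
  'c': 3
  'e': 3
Scanning left to right for freq == 1:
  Position 0 ('c'): freq=3, skip
  Position 1 ('a'): freq=4, skip
  Position 2 ('e'): freq=3, skip
  Position 3 ('c'): freq=3, skip
  Position 4 ('e'): freq=3, skip
  Position 5 ('c'): freq=3, skip
  Position 6 ('e'): freq=3, skip
  Position 7 ('a'): freq=4, skip
  Position 8 ('a'): freq=4, skip
  Position 9 ('a'): freq=4, skip
  No unique character found => answer = -1

-1


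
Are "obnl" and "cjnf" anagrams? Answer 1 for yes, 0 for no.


Strings: "obnl", "cjnf"
Sorted first:  blno
Sorted second: cfjn
Differ at position 0: 'b' vs 'c' => not anagrams

0


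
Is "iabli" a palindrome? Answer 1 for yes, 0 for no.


Input: iabli
Reversed: ilbai
  Compare pos 0 ('i') with pos 4 ('i'): match
  Compare pos 1 ('a') with pos 3 ('l'): MISMATCH
Result: not a palindrome

0


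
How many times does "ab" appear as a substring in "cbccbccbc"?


Searching for "ab" in "cbccbccbc"
Scanning each position:
  Position 0: "cb" => no
  Position 1: "bc" => no
  Position 2: "cc" => no
  Position 3: "cb" => no
  Position 4: "bc" => no
  Position 5: "cc" => no
  Position 6: "cb" => no
  Position 7: "bc" => no
Total occurrences: 0

0


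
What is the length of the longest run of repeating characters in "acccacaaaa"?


Input: "acccacaaaa"
Scanning for longest run:
  Position 1 ('c'): new char, reset run to 1
  Position 2 ('c'): continues run of 'c', length=2
  Position 3 ('c'): continues run of 'c', length=3
  Position 4 ('a'): new char, reset run to 1
  Position 5 ('c'): new char, reset run to 1
  Position 6 ('a'): new char, reset run to 1
  Position 7 ('a'): continues run of 'a', length=2
  Position 8 ('a'): continues run of 'a', length=3
  Position 9 ('a'): continues run of 'a', length=4
Longest run: 'a' with length 4

4


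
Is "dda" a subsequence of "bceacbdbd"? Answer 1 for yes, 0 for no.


Check if "dda" is a subsequence of "bceacbdbd"
Greedy scan:
  Position 0 ('b'): no match needed
  Position 1 ('c'): no match needed
  Position 2 ('e'): no match needed
  Position 3 ('a'): no match needed
  Position 4 ('c'): no match needed
  Position 5 ('b'): no match needed
  Position 6 ('d'): matches sub[0] = 'd'
  Position 7 ('b'): no match needed
  Position 8 ('d'): matches sub[1] = 'd'
Only matched 2/3 characters => not a subsequence

0


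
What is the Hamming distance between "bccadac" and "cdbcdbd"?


Comparing "bccadac" and "cdbcdbd" position by position:
  Position 0: 'b' vs 'c' => differ
  Position 1: 'c' vs 'd' => differ
  Position 2: 'c' vs 'b' => differ
  Position 3: 'a' vs 'c' => differ
  Position 4: 'd' vs 'd' => same
  Position 5: 'a' vs 'b' => differ
  Position 6: 'c' vs 'd' => differ
Total differences (Hamming distance): 6

6


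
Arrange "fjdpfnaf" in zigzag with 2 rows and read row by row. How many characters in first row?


Zigzag "fjdpfnaf" into 2 rows:
Placing characters:
  'f' => row 0
  'j' => row 1
  'd' => row 0
  'p' => row 1
  'f' => row 0
  'n' => row 1
  'a' => row 0
  'f' => row 1
Rows:
  Row 0: "fdfa"
  Row 1: "jpnf"
First row length: 4

4


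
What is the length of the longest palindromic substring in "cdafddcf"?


Input: "cdafddcf"
Checking substrings for palindromes:
  [4:6] "dd" (len 2) => palindrome
Longest palindromic substring: "dd" with length 2

2


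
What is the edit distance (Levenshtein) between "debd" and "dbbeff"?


Computing edit distance: "debd" -> "dbbeff"
DP table:
           d    b    b    e    f    f
      0    1    2    3    4    5    6
  d   1    0    1    2    3    4    5
  e   2    1    1    2    2    3    4
  b   3    2    1    1    2    3    4
  d   4    3    2    2    2    3    4
Edit distance = dp[4][6] = 4

4


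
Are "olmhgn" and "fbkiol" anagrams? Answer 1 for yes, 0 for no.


Strings: "olmhgn", "fbkiol"
Sorted first:  ghlmno
Sorted second: bfiklo
Differ at position 0: 'g' vs 'b' => not anagrams

0


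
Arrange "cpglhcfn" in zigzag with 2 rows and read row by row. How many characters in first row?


Zigzag "cpglhcfn" into 2 rows:
Placing characters:
  'c' => row 0
  'p' => row 1
  'g' => row 0
  'l' => row 1
  'h' => row 0
  'c' => row 1
  'f' => row 0
  'n' => row 1
Rows:
  Row 0: "cghf"
  Row 1: "plcn"
First row length: 4

4


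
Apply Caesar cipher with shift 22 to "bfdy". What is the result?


Caesar cipher: shift "bfdy" by 22
  'b' (pos 1) + 22 = pos 23 = 'x'
  'f' (pos 5) + 22 = pos 1 = 'b'
  'd' (pos 3) + 22 = pos 25 = 'z'
  'y' (pos 24) + 22 = pos 20 = 'u'
Result: xbzu

xbzu


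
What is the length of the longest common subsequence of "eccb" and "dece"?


LCS of "eccb" and "dece"
DP table:
           d    e    c    e
      0    0    0    0    0
  e   0    0    1    1    1
  c   0    0    1    2    2
  c   0    0    1    2    2
  b   0    0    1    2    2
LCS length = dp[4][4] = 2

2


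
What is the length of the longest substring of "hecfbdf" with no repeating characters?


Input: "hecfbdf"
Sliding window (track last position of each char):
  Position 0 ('h'): window [0,0] length 1 -- new best
  Position 1 ('e'): window [0,1] length 2 -- new best
  Position 2 ('c'): window [0,2] length 3 -- new best
  Position 3 ('f'): window [0,3] length 4 -- new best
  Position 4 ('b'): window [0,4] length 5 -- new best
  Position 5 ('d'): window [0,5] length 6 -- new best
  Position 6 ('f'): repeat (last at 3), move window start to 4
  Position 6 ('f'): window [4,6] length 3
Longest substring with no repeats: "hecfbd" with length 6

6


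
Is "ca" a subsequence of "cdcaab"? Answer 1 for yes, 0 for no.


Check if "ca" is a subsequence of "cdcaab"
Greedy scan:
  Position 0 ('c'): matches sub[0] = 'c'
  Position 1 ('d'): no match needed
  Position 2 ('c'): no match needed
  Position 3 ('a'): matches sub[1] = 'a'
  Position 4 ('a'): no match needed
  Position 5 ('b'): no match needed
All 2 characters matched => is a subsequence

1


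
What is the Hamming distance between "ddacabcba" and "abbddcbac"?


Comparing "ddacabcba" and "abbddcbac" position by position:
  Position 0: 'd' vs 'a' => differ
  Position 1: 'd' vs 'b' => differ
  Position 2: 'a' vs 'b' => differ
  Position 3: 'c' vs 'd' => differ
  Position 4: 'a' vs 'd' => differ
  Position 5: 'b' vs 'c' => differ
  Position 6: 'c' vs 'b' => differ
  Position 7: 'b' vs 'a' => differ
  Position 8: 'a' vs 'c' => differ
Total differences (Hamming distance): 9

9


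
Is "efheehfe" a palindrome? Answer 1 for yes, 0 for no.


Input: efheehfe
Reversed: efheehfe
  Compare pos 0 ('e') with pos 7 ('e'): match
  Compare pos 1 ('f') with pos 6 ('f'): match
  Compare pos 2 ('h') with pos 5 ('h'): match
  Compare pos 3 ('e') with pos 4 ('e'): match
Result: palindrome

1


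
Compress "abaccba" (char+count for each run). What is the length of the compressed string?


Input: abaccba
Runs:
  'a' x 1 => "a1"
  'b' x 1 => "b1"
  'a' x 1 => "a1"
  'c' x 2 => "c2"
  'b' x 1 => "b1"
  'a' x 1 => "a1"
Compressed: "a1b1a1c2b1a1"
Compressed length: 12

12


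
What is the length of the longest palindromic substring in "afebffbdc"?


Input: "afebffbdc"
Checking substrings for palindromes:
  [3:7] "bffb" (len 4) => palindrome
  [4:6] "ff" (len 2) => palindrome
Longest palindromic substring: "bffb" with length 4

4


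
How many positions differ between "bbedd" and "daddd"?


Comparing "bbedd" and "daddd" position by position:
  Position 0: 'b' vs 'd' => DIFFER
  Position 1: 'b' vs 'a' => DIFFER
  Position 2: 'e' vs 'd' => DIFFER
  Position 3: 'd' vs 'd' => same
  Position 4: 'd' vs 'd' => same
Positions that differ: 3

3


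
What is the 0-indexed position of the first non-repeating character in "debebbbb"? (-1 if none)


Input: debebbbb
Character frequencies:
  'b': 5
  'd': 1
  'e': 2
Scanning left to right for freq == 1:
  Position 0 ('d'): unique! => answer = 0

0


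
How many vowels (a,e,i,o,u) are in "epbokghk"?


Input: epbokghk
Checking each character:
  'e' at position 0: vowel (running total: 1)
  'p' at position 1: consonant
  'b' at position 2: consonant
  'o' at position 3: vowel (running total: 2)
  'k' at position 4: consonant
  'g' at position 5: consonant
  'h' at position 6: consonant
  'k' at position 7: consonant
Total vowels: 2

2


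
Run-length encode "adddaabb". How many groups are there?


Input: adddaabb
Scanning for consecutive runs:
  Group 1: 'a' x 1 (positions 0-0)
  Group 2: 'd' x 3 (positions 1-3)
  Group 3: 'a' x 2 (positions 4-5)
  Group 4: 'b' x 2 (positions 6-7)
Total groups: 4

4


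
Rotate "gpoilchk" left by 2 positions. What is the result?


Input: "gpoilchk", rotate left by 2
First 2 characters: "gp"
Remaining characters: "oilchk"
Concatenate remaining + first: "oilchk" + "gp" = "oilchkgp"

oilchkgp


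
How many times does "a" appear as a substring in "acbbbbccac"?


Searching for "a" in "acbbbbccac"
Scanning each position:
  Position 0: "a" => MATCH
  Position 1: "c" => no
  Position 2: "b" => no
  Position 3: "b" => no
  Position 4: "b" => no
  Position 5: "b" => no
  Position 6: "c" => no
  Position 7: "c" => no
  Position 8: "a" => MATCH
  Position 9: "c" => no
Total occurrences: 2

2


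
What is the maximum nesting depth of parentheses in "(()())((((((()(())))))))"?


Input: "(()())((((((()(())))))))"
Tracking depth:
  Position 0 '(': depth becomes 1
  Position 1 '(': depth becomes 2
  Position 2 ')': depth becomes 1
  Position 3 '(': depth becomes 2
  Position 4 ')': depth becomes 1
  Position 5 ')': depth becomes 0
  Position 6 '(': depth becomes 1
  Position 7 '(': depth becomes 2
  Position 8 '(': depth becomes 3
  Position 9 '(': depth becomes 4
  Position 10 '(': depth becomes 5
  Position 11 '(': depth becomes 6
  Position 12 '(': depth becomes 7
  Position 13 ')': depth becomes 6
  Position 14 '(': depth becomes 7
  Position 15 '(': depth becomes 8
  Position 16 ')': depth becomes 7
  Position 17 ')': depth becomes 6
  Position 18 ')': depth becomes 5
  Position 19 ')': depth becomes 4
  Position 20 ')': depth becomes 3
  Position 21 ')': depth becomes 2
  Position 22 ')': depth becomes 1
  Position 23 ')': depth becomes 0
Maximum depth reached: 8

8


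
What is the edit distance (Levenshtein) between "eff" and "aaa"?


Computing edit distance: "eff" -> "aaa"
DP table:
           a    a    a
      0    1    2    3
  e   1    1    2    3
  f   2    2    2    3
  f   3    3    3    3
Edit distance = dp[3][3] = 3

3


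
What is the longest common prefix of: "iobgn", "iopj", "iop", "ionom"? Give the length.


Words: iobgn, iopj, iop, ionom
  Position 0: all 'i' => match
  Position 1: all 'o' => match
  Position 2: ('b', 'p', 'p', 'n') => mismatch, stop
LCP = "io" (length 2)

2


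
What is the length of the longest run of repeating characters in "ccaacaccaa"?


Input: "ccaacaccaa"
Scanning for longest run:
  Position 1 ('c'): continues run of 'c', length=2
  Position 2 ('a'): new char, reset run to 1
  Position 3 ('a'): continues run of 'a', length=2
  Position 4 ('c'): new char, reset run to 1
  Position 5 ('a'): new char, reset run to 1
  Position 6 ('c'): new char, reset run to 1
  Position 7 ('c'): continues run of 'c', length=2
  Position 8 ('a'): new char, reset run to 1
  Position 9 ('a'): continues run of 'a', length=2
Longest run: 'c' with length 2

2


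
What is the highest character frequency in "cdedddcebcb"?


Input: cdedddcebcb
Character counts:
  'b': 2
  'c': 3
  'd': 4
  'e': 2
Maximum frequency: 4

4


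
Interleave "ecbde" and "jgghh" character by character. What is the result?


Interleaving "ecbde" and "jgghh":
  Position 0: 'e' from first, 'j' from second => "ej"
  Position 1: 'c' from first, 'g' from second => "cg"
  Position 2: 'b' from first, 'g' from second => "bg"
  Position 3: 'd' from first, 'h' from second => "dh"
  Position 4: 'e' from first, 'h' from second => "eh"
Result: ejcgbgdheh

ejcgbgdheh


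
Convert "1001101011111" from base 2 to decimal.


Input: "1001101011111" in base 2
Positional expansion:
  Digit '1' (value 1) x 2^12 = 4096
  Digit '0' (value 0) x 2^11 = 0
  Digit '0' (value 0) x 2^10 = 0
  Digit '1' (value 1) x 2^9 = 512
  Digit '1' (value 1) x 2^8 = 256
  Digit '0' (value 0) x 2^7 = 0
  Digit '1' (value 1) x 2^6 = 64
  Digit '0' (value 0) x 2^5 = 0
  Digit '1' (value 1) x 2^4 = 16
  Digit '1' (value 1) x 2^3 = 8
  Digit '1' (value 1) x 2^2 = 4
  Digit '1' (value 1) x 2^1 = 2
  Digit '1' (value 1) x 2^0 = 1
Sum = 4959

4959


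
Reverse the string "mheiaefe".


Input: mheiaefe
Reading characters right to left:
  Position 7: 'e'
  Position 6: 'f'
  Position 5: 'e'
  Position 4: 'a'
  Position 3: 'i'
  Position 2: 'e'
  Position 1: 'h'
  Position 0: 'm'
Reversed: efeaiehm

efeaiehm


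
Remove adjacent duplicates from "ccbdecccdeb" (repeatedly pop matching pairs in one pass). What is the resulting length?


Input: ccbdecccdeb
Stack-based adjacent duplicate removal:
  Read 'c': push. Stack: c
  Read 'c': matches stack top 'c' => pop. Stack: (empty)
  Read 'b': push. Stack: b
  Read 'd': push. Stack: bd
  Read 'e': push. Stack: bde
  Read 'c': push. Stack: bdec
  Read 'c': matches stack top 'c' => pop. Stack: bde
  Read 'c': push. Stack: bdec
  Read 'd': push. Stack: bdecd
  Read 'e': push. Stack: bdecde
  Read 'b': push. Stack: bdecdeb
Final stack: "bdecdeb" (length 7)

7


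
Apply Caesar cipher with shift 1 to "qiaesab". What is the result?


Caesar cipher: shift "qiaesab" by 1
  'q' (pos 16) + 1 = pos 17 = 'r'
  'i' (pos 8) + 1 = pos 9 = 'j'
  'a' (pos 0) + 1 = pos 1 = 'b'
  'e' (pos 4) + 1 = pos 5 = 'f'
  's' (pos 18) + 1 = pos 19 = 't'
  'a' (pos 0) + 1 = pos 1 = 'b'
  'b' (pos 1) + 1 = pos 2 = 'c'
Result: rjbftbc

rjbftbc


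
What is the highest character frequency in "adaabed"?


Input: adaabed
Character counts:
  'a': 3
  'b': 1
  'd': 2
  'e': 1
Maximum frequency: 3

3


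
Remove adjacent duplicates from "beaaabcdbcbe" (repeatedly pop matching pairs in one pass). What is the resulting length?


Input: beaaabcdbcbe
Stack-based adjacent duplicate removal:
  Read 'b': push. Stack: b
  Read 'e': push. Stack: be
  Read 'a': push. Stack: bea
  Read 'a': matches stack top 'a' => pop. Stack: be
  Read 'a': push. Stack: bea
  Read 'b': push. Stack: beab
  Read 'c': push. Stack: beabc
  Read 'd': push. Stack: beabcd
  Read 'b': push. Stack: beabcdb
  Read 'c': push. Stack: beabcdbc
  Read 'b': push. Stack: beabcdbcb
  Read 'e': push. Stack: beabcdbcbe
Final stack: "beabcdbcbe" (length 10)

10


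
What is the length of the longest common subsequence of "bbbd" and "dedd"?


LCS of "bbbd" and "dedd"
DP table:
           d    e    d    d
      0    0    0    0    0
  b   0    0    0    0    0
  b   0    0    0    0    0
  b   0    0    0    0    0
  d   0    1    1    1    1
LCS length = dp[4][4] = 1

1


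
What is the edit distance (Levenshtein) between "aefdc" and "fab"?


Computing edit distance: "aefdc" -> "fab"
DP table:
           f    a    b
      0    1    2    3
  a   1    1    1    2
  e   2    2    2    2
  f   3    2    3    3
  d   4    3    3    4
  c   5    4    4    4
Edit distance = dp[5][3] = 4

4


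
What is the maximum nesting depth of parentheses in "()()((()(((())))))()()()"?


Input: "()()((()(((())))))()()()"
Tracking depth:
  Position 0 '(': depth becomes 1
  Position 1 ')': depth becomes 0
  Position 2 '(': depth becomes 1
  Position 3 ')': depth becomes 0
  Position 4 '(': depth becomes 1
  Position 5 '(': depth becomes 2
  Position 6 '(': depth becomes 3
  Position 7 ')': depth becomes 2
  Position 8 '(': depth becomes 3
  Position 9 '(': depth becomes 4
  Position 10 '(': depth becomes 5
  Position 11 '(': depth becomes 6
  Position 12 ')': depth becomes 5
  Position 13 ')': depth becomes 4
  Position 14 ')': depth becomes 3
  Position 15 ')': depth becomes 2
  Position 16 ')': depth becomes 1
  Position 17 ')': depth becomes 0
  Position 18 '(': depth becomes 1
  Position 19 ')': depth becomes 0
  Position 20 '(': depth becomes 1
  Position 21 ')': depth becomes 0
  Position 22 '(': depth becomes 1
  Position 23 ')': depth becomes 0
Maximum depth reached: 6

6


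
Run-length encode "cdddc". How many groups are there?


Input: cdddc
Scanning for consecutive runs:
  Group 1: 'c' x 1 (positions 0-0)
  Group 2: 'd' x 3 (positions 1-3)
  Group 3: 'c' x 1 (positions 4-4)
Total groups: 3

3


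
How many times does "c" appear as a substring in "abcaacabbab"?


Searching for "c" in "abcaacabbab"
Scanning each position:
  Position 0: "a" => no
  Position 1: "b" => no
  Position 2: "c" => MATCH
  Position 3: "a" => no
  Position 4: "a" => no
  Position 5: "c" => MATCH
  Position 6: "a" => no
  Position 7: "b" => no
  Position 8: "b" => no
  Position 9: "a" => no
  Position 10: "b" => no
Total occurrences: 2

2


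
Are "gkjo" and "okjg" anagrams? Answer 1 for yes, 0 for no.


Strings: "gkjo", "okjg"
Sorted first:  gjko
Sorted second: gjko
Sorted forms match => anagrams

1


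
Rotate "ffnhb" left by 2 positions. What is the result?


Input: "ffnhb", rotate left by 2
First 2 characters: "ff"
Remaining characters: "nhb"
Concatenate remaining + first: "nhb" + "ff" = "nhbff"

nhbff


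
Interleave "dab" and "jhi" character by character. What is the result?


Interleaving "dab" and "jhi":
  Position 0: 'd' from first, 'j' from second => "dj"
  Position 1: 'a' from first, 'h' from second => "ah"
  Position 2: 'b' from first, 'i' from second => "bi"
Result: djahbi

djahbi


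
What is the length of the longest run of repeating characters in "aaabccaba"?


Input: "aaabccaba"
Scanning for longest run:
  Position 1 ('a'): continues run of 'a', length=2
  Position 2 ('a'): continues run of 'a', length=3
  Position 3 ('b'): new char, reset run to 1
  Position 4 ('c'): new char, reset run to 1
  Position 5 ('c'): continues run of 'c', length=2
  Position 6 ('a'): new char, reset run to 1
  Position 7 ('b'): new char, reset run to 1
  Position 8 ('a'): new char, reset run to 1
Longest run: 'a' with length 3

3


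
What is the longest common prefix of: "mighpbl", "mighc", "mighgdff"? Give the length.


Words: mighpbl, mighc, mighgdff
  Position 0: all 'm' => match
  Position 1: all 'i' => match
  Position 2: all 'g' => match
  Position 3: all 'h' => match
  Position 4: ('p', 'c', 'g') => mismatch, stop
LCP = "migh" (length 4)

4


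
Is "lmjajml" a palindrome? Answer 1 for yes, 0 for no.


Input: lmjajml
Reversed: lmjajml
  Compare pos 0 ('l') with pos 6 ('l'): match
  Compare pos 1 ('m') with pos 5 ('m'): match
  Compare pos 2 ('j') with pos 4 ('j'): match
Result: palindrome

1


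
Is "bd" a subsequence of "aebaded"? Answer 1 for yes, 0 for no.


Check if "bd" is a subsequence of "aebaded"
Greedy scan:
  Position 0 ('a'): no match needed
  Position 1 ('e'): no match needed
  Position 2 ('b'): matches sub[0] = 'b'
  Position 3 ('a'): no match needed
  Position 4 ('d'): matches sub[1] = 'd'
  Position 5 ('e'): no match needed
  Position 6 ('d'): no match needed
All 2 characters matched => is a subsequence

1


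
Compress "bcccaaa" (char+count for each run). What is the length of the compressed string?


Input: bcccaaa
Runs:
  'b' x 1 => "b1"
  'c' x 3 => "c3"
  'a' x 3 => "a3"
Compressed: "b1c3a3"
Compressed length: 6

6


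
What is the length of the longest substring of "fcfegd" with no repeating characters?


Input: "fcfegd"
Sliding window (track last position of each char):
  Position 0 ('f'): window [0,0] length 1 -- new best
  Position 1 ('c'): window [0,1] length 2 -- new best
  Position 2 ('f'): repeat (last at 0), move window start to 1
  Position 2 ('f'): window [1,2] length 2
  Position 3 ('e'): window [1,3] length 3 -- new best
  Position 4 ('g'): window [1,4] length 4 -- new best
  Position 5 ('d'): window [1,5] length 5 -- new best
Longest substring with no repeats: "cfegd" with length 5

5


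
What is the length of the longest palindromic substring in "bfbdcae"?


Input: "bfbdcae"
Checking substrings for palindromes:
  [0:3] "bfb" (len 3) => palindrome
Longest palindromic substring: "bfb" with length 3

3


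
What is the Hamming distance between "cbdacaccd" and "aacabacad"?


Comparing "cbdacaccd" and "aacabacad" position by position:
  Position 0: 'c' vs 'a' => differ
  Position 1: 'b' vs 'a' => differ
  Position 2: 'd' vs 'c' => differ
  Position 3: 'a' vs 'a' => same
  Position 4: 'c' vs 'b' => differ
  Position 5: 'a' vs 'a' => same
  Position 6: 'c' vs 'c' => same
  Position 7: 'c' vs 'a' => differ
  Position 8: 'd' vs 'd' => same
Total differences (Hamming distance): 5

5


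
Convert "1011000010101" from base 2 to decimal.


Input: "1011000010101" in base 2
Positional expansion:
  Digit '1' (value 1) x 2^12 = 4096
  Digit '0' (value 0) x 2^11 = 0
  Digit '1' (value 1) x 2^10 = 1024
  Digit '1' (value 1) x 2^9 = 512
  Digit '0' (value 0) x 2^8 = 0
  Digit '0' (value 0) x 2^7 = 0
  Digit '0' (value 0) x 2^6 = 0
  Digit '0' (value 0) x 2^5 = 0
  Digit '1' (value 1) x 2^4 = 16
  Digit '0' (value 0) x 2^3 = 0
  Digit '1' (value 1) x 2^2 = 4
  Digit '0' (value 0) x 2^1 = 0
  Digit '1' (value 1) x 2^0 = 1
Sum = 5653

5653
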